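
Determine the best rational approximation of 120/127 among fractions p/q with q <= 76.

Expand x = 120/127 as a continued fraction with the Euclidean algorithm:
  120 = 0*127 + 120, so a_0 = 0.
  127 = 1*120 + 7, so a_1 = 1.
  120 = 17*7 + 1, so a_2 = 17.
  7 = 7*1 + 0, so a_3 = 7.
so x = [0; 1, 17, 7].
Convergents (p_i = a_i*p_{i-1} + p_{i-2}, q_i = a_i*q_{i-1} + q_{i-2} with p_{-2}=0, p_{-1}=1, q_{-2}=1, q_{-1}=0), until the denominator exceeds 76:
  i=0: a_0=0, p_0 = 0*1 + 0 = 0, q_0 = 0*0 + 1 = 1.
  i=1: a_1=1, p_1 = 1*0 + 1 = 1, q_1 = 1*1 + 0 = 1.
  i=2: a_2=17, p_2 = 17*1 + 0 = 17, q_2 = 17*1 + 1 = 18.
  i=3: a_3=7, p_3 = 7*17 + 1 = 120, q_3 = 7*18 + 1 = 127.
q_3 = 127 > 76, so the last convergent with denominator <= 76 is p_2/q_2 = 17/18.
The closest fraction with denominator <= 76 is either p_2/q_2 or the intermediate fraction (k*p_2 + p_1)/(k*q_2 + q_1) with the largest k >= 1 whose denominator stays <= 76; these approach x as k grows, and every other convergent or intermediate fraction in range is farther away.
Largest k: floor((76 - q_1)/q_2) = floor((76 - 1)/18) = 4.
That gives (4*17 + 1)/(4*18 + 1) = 69/73.
Compare the errors: |x - 17/18| = |120*18 - 17*127|/(127*18) = 1/2286, and |x - 69/73| = |120*73 - 69*127|/(127*73) = 3/9271.
Cross-multiplying, 3*2286 = 6858 < 9271 = 1*9271, so 3/9271 is smaller: the intermediate fraction 69/73 is closer to x than 17/18.

69/73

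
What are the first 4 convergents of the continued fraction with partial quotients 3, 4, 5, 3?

Using the convergent recurrence p_i = a_i*p_{i-1} + p_{i-2}, q_i = a_i*q_{i-1} + q_{i-2} with p_{-2}=0, p_{-1}=1, q_{-2}=1, q_{-1}=0:
  i=0: a_0=3, p_0 = 3*1 + 0 = 3, q_0 = 3*0 + 1 = 1.
  i=1: a_1=4, p_1 = 4*3 + 1 = 13, q_1 = 4*1 + 0 = 4.
  i=2: a_2=5, p_2 = 5*13 + 3 = 68, q_2 = 5*4 + 1 = 21.
  i=3: a_3=3, p_3 = 3*68 + 13 = 217, q_3 = 3*21 + 4 = 67.

3/1, 13/4, 68/21, 217/67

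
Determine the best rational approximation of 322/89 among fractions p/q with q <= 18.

Expand x = 322/89 as a continued fraction with the Euclidean algorithm:
  322 = 3*89 + 55, so a_0 = 3.
  89 = 1*55 + 34, so a_1 = 1.
  55 = 1*34 + 21, so a_2 = 1.
  34 = 1*21 + 13, so a_3 = 1.
  21 = 1*13 + 8, so a_4 = 1.
  13 = 1*8 + 5, so a_5 = 1.
  8 = 1*5 + 3, so a_6 = 1.
  5 = 1*3 + 2, so a_7 = 1.
  3 = 1*2 + 1, so a_8 = 1.
  2 = 2*1 + 0, so a_9 = 2.
so x = [3; 1, 1, 1, 1, 1, 1, 1, 1, 2].
Convergents (p_i = a_i*p_{i-1} + p_{i-2}, q_i = a_i*q_{i-1} + q_{i-2} with p_{-2}=0, p_{-1}=1, q_{-2}=1, q_{-1}=0), until the denominator exceeds 18:
  i=0: a_0=3, p_0 = 3*1 + 0 = 3, q_0 = 3*0 + 1 = 1.
  i=1: a_1=1, p_1 = 1*3 + 1 = 4, q_1 = 1*1 + 0 = 1.
  i=2: a_2=1, p_2 = 1*4 + 3 = 7, q_2 = 1*1 + 1 = 2.
  i=3: a_3=1, p_3 = 1*7 + 4 = 11, q_3 = 1*2 + 1 = 3.
  i=4: a_4=1, p_4 = 1*11 + 7 = 18, q_4 = 1*3 + 2 = 5.
  i=5: a_5=1, p_5 = 1*18 + 11 = 29, q_5 = 1*5 + 3 = 8.
  i=6: a_6=1, p_6 = 1*29 + 18 = 47, q_6 = 1*8 + 5 = 13.
  i=7: a_7=1, p_7 = 1*47 + 29 = 76, q_7 = 1*13 + 8 = 21.
q_7 = 21 > 18, so the last convergent with denominator <= 18 is p_6/q_6 = 47/13.
The closest fraction with denominator <= 18 is either p_6/q_6 or the intermediate fraction (k*p_6 + p_5)/(k*q_6 + q_5) with the largest k >= 1 whose denominator stays <= 18; these approach x as k grows, and every other convergent or intermediate fraction in range is farther away.
Largest k: floor((18 - q_5)/q_6) = floor((18 - 8)/13) = 0.
Since k = 0, no intermediate fraction beyond p_6/q_6 has denominator <= 18, so the convergent 47/13 is the closest (its error is |322*13 - 47*89|/(89*13) = 3/1157).

47/13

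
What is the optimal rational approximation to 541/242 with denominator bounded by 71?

38/17

Expand x = 541/242 as a continued fraction with the Euclidean algorithm:
  541 = 2*242 + 57, so a_0 = 2.
  242 = 4*57 + 14, so a_1 = 4.
  57 = 4*14 + 1, so a_2 = 4.
  14 = 14*1 + 0, so a_3 = 14.
so x = [2; 4, 4, 14].
Convergents (p_i = a_i*p_{i-1} + p_{i-2}, q_i = a_i*q_{i-1} + q_{i-2} with p_{-2}=0, p_{-1}=1, q_{-2}=1, q_{-1}=0), until the denominator exceeds 71:
  i=0: a_0=2, p_0 = 2*1 + 0 = 2, q_0 = 2*0 + 1 = 1.
  i=1: a_1=4, p_1 = 4*2 + 1 = 9, q_1 = 4*1 + 0 = 4.
  i=2: a_2=4, p_2 = 4*9 + 2 = 38, q_2 = 4*4 + 1 = 17.
  i=3: a_3=14, p_3 = 14*38 + 9 = 541, q_3 = 14*17 + 4 = 242.
q_3 = 242 > 71, so the last convergent with denominator <= 71 is p_2/q_2 = 38/17.
The closest fraction with denominator <= 71 is either p_2/q_2 or the intermediate fraction (k*p_2 + p_1)/(k*q_2 + q_1) with the largest k >= 1 whose denominator stays <= 71; these approach x as k grows, and every other convergent or intermediate fraction in range is farther away.
Largest k: floor((71 - q_1)/q_2) = floor((71 - 4)/17) = 3.
That gives (3*38 + 9)/(3*17 + 4) = 123/55.
Compare the errors: |x - 38/17| = |541*17 - 38*242|/(242*17) = 1/4114, and |x - 123/55| = |541*55 - 123*242|/(242*55) = 11/13310.
Cross-multiplying, 1*13310 = 13310 < 45254 = 11*4114, so 1/4114 is smaller: the convergent 38/17 is closer to x than 123/55.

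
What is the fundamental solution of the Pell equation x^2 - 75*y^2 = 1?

First expand sqrt(75) as a continued fraction. With x_i = (sqrt(75) + m_i)/d_i and (m_0, d_0) = (0, 1): a_0 = floor(sqrt(75)) = 8, since 8^2 = 64 <= 75 < 81 = 9^2.
Iterate m_{i+1} = d_i*a_i - m_i, d_{i+1} = (75 - m_{i+1}^2)/d_i, a_{i+1} = floor((a_0 + m_{i+1})/d_{i+1}):
  m_1 = 1*8 - 0 = 8, d_1 = (75 - 8^2)/1 = 11/1 = 11, a_1 = floor((8 + 8)/11) = 1.
  m_2 = 11*1 - 8 = 3, d_2 = (75 - 3^2)/11 = 66/11 = 6, a_2 = floor((8 + 3)/6) = 1.
  m_3 = 6*1 - 3 = 3, d_3 = (75 - 3^2)/6 = 66/6 = 11, a_3 = floor((8 + 3)/11) = 1.
  m_4 = 11*1 - 3 = 8, d_4 = (75 - 8^2)/11 = 11/11 = 1, a_4 = floor((8 + 8)/1) = 16.
  m_5 = 1*16 - 8 = 8, d_5 = (75 - 8^2)/1 = 11/1 = 11: (m_5, d_5) = (m_1, d_1) = (8, 11), so from here the quotients repeat a_1, ..., a_4; the period length is 4.
So sqrt(75) = [8; (1, 1, 1, 16)] with period length k = 4.
k is even, so the fundamental solution of x^2 - 75y^2 = 1 is (p_{k-1}, q_{k-1}) = (p_3, q_3); compute convergents through index 3.
Convergents (p_i = a_i*p_{i-1} + p_{i-2}, q_i = a_i*q_{i-1} + q_{i-2} with p_{-2}=0, p_{-1}=1, q_{-2}=1, q_{-1}=0):
  i=0: a_0=8, p_0 = 8*1 + 0 = 8, q_0 = 8*0 + 1 = 1.
  i=1: a_1=1, p_1 = 1*8 + 1 = 9, q_1 = 1*1 + 0 = 1.
  i=2: a_2=1, p_2 = 1*9 + 8 = 17, q_2 = 1*1 + 1 = 2.
  i=3: a_3=1, p_3 = 1*17 + 9 = 26, q_3 = 1*2 + 1 = 3.
Check: 26^2 - 75*3^2 = 676 - 675 = 1, so (x, y) = (26, 3) solves the equation, and by the theorem it is the least positive solution.

(x, y) = (26, 3)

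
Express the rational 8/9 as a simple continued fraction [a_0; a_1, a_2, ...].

[0; 1, 8]

Run the Euclidean algorithm on 8 and 9; the successive quotients are the partial quotients a_0, a_1, ... (each step inverts the fractional part left over by the previous one):
  8 = 0*9 + 8, so a_0 = 0.
  9 = 1*8 + 1, so a_1 = 1.
  8 = 8*1 + 0, so a_2 = 8.
The remainder reaches 0 after 3 divisions, so the expansion has 3 partial quotients, read off in order.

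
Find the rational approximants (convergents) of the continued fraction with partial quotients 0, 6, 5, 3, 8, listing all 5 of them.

0/1, 1/6, 5/31, 16/99, 133/823

Using the convergent recurrence p_i = a_i*p_{i-1} + p_{i-2}, q_i = a_i*q_{i-1} + q_{i-2} with p_{-2}=0, p_{-1}=1, q_{-2}=1, q_{-1}=0:
  i=0: a_0=0, p_0 = 0*1 + 0 = 0, q_0 = 0*0 + 1 = 1.
  i=1: a_1=6, p_1 = 6*0 + 1 = 1, q_1 = 6*1 + 0 = 6.
  i=2: a_2=5, p_2 = 5*1 + 0 = 5, q_2 = 5*6 + 1 = 31.
  i=3: a_3=3, p_3 = 3*5 + 1 = 16, q_3 = 3*31 + 6 = 99.
  i=4: a_4=8, p_4 = 8*16 + 5 = 133, q_4 = 8*99 + 31 = 823.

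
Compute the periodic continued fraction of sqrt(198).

[14; (14, 28)]

Write x_i = (sqrt(198) + m_i)/d_i with (m_0, d_0) = (0, 1). a_0 = floor(sqrt(198)) = 14, since 14^2 = 196 <= 198 < 225 = 15^2.
Iterate m_{i+1} = d_i*a_i - m_i, d_{i+1} = (198 - m_{i+1}^2)/d_i, a_{i+1} = floor((a_0 + m_{i+1})/d_{i+1}):
  m_1 = 1*14 - 0 = 14, d_1 = (198 - 14^2)/1 = 2/1 = 2, a_1 = floor((14 + 14)/2) = 14.
  m_2 = 2*14 - 14 = 14, d_2 = (198 - 14^2)/2 = 2/2 = 1, a_2 = floor((14 + 14)/1) = 28.
  m_3 = 1*28 - 14 = 14, d_3 = (198 - 14^2)/1 = 2/1 = 2: (m_3, d_3) = (m_1, d_1) = (14, 2), so from here the quotients repeat a_1, a_2; the period length is 2.
Hence the expansion of sqrt(198) is a_0 = 14 followed by the repeating block 14, 28 (period 2).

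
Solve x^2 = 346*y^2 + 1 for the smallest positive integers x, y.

(x, y) = (17299, 930)

First expand sqrt(346) as a continued fraction. With x_i = (sqrt(346) + m_i)/d_i and (m_0, d_0) = (0, 1): a_0 = floor(sqrt(346)) = 18, since 18^2 = 324 <= 346 < 361 = 19^2.
Iterate m_{i+1} = d_i*a_i - m_i, d_{i+1} = (346 - m_{i+1}^2)/d_i, a_{i+1} = floor((a_0 + m_{i+1})/d_{i+1}):
  m_1 = 1*18 - 0 = 18, d_1 = (346 - 18^2)/1 = 22/1 = 22, a_1 = floor((18 + 18)/22) = 1.
  m_2 = 22*1 - 18 = 4, d_2 = (346 - 4^2)/22 = 330/22 = 15, a_2 = floor((18 + 4)/15) = 1.
  m_3 = 15*1 - 4 = 11, d_3 = (346 - 11^2)/15 = 225/15 = 15, a_3 = floor((18 + 11)/15) = 1.
  m_4 = 15*1 - 11 = 4, d_4 = (346 - 4^2)/15 = 330/15 = 22, a_4 = floor((18 + 4)/22) = 1.
  m_5 = 22*1 - 4 = 18, d_5 = (346 - 18^2)/22 = 22/22 = 1, a_5 = floor((18 + 18)/1) = 36.
  m_6 = 1*36 - 18 = 18, d_6 = (346 - 18^2)/1 = 22/1 = 22: (m_6, d_6) = (m_1, d_1) = (18, 22), so from here the quotients repeat a_1, ..., a_5; the period length is 5.
So sqrt(346) = [18; (1, 1, 1, 1, 36)] with period length k = 5.
k is odd, so (p_{k-1}, q_{k-1}) only solves x^2 - 346y^2 = -1 and the fundamental solution of x^2 - 346y^2 = 1 is (p_{2k-1}, q_{2k-1}) = (p_9, q_9); compute convergents through index 9, running through the period twice.
Convergents (p_i = a_i*p_{i-1} + p_{i-2}, q_i = a_i*q_{i-1} + q_{i-2} with p_{-2}=0, p_{-1}=1, q_{-2}=1, q_{-1}=0):
  i=0: a_0=18, p_0 = 18*1 + 0 = 18, q_0 = 18*0 + 1 = 1.
  i=1: a_1=1, p_1 = 1*18 + 1 = 19, q_1 = 1*1 + 0 = 1.
  i=2: a_2=1, p_2 = 1*19 + 18 = 37, q_2 = 1*1 + 1 = 2.
  i=3: a_3=1, p_3 = 1*37 + 19 = 56, q_3 = 1*2 + 1 = 3.
  i=4: a_4=1, p_4 = 1*56 + 37 = 93, q_4 = 1*3 + 2 = 5.
  i=5: a_5=36, p_5 = 36*93 + 56 = 3404, q_5 = 36*5 + 3 = 183.
  i=6: a_6=1, p_6 = 1*3404 + 93 = 3497, q_6 = 1*183 + 5 = 188.
  i=7: a_7=1, p_7 = 1*3497 + 3404 = 6901, q_7 = 1*188 + 183 = 371.
  i=8: a_8=1, p_8 = 1*6901 + 3497 = 10398, q_8 = 1*371 + 188 = 559.
  i=9: a_9=1, p_9 = 1*10398 + 6901 = 17299, q_9 = 1*559 + 371 = 930.
Indeed p_4^2 - 346*q_4^2 = 8649 - 8650 = -1, not +1.
Check: 17299^2 - 346*930^2 = 299255401 - 299255400 = 1, so (x, y) = (17299, 930) solves the equation, and by the theorem it is the least positive solution.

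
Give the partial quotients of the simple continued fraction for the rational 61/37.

[1; 1, 1, 1, 5, 2]

Run the Euclidean algorithm on 61 and 37; the successive quotients are the partial quotients a_0, a_1, ... (each step inverts the fractional part left over by the previous one):
  61 = 1*37 + 24, so a_0 = 1.
  37 = 1*24 + 13, so a_1 = 1.
  24 = 1*13 + 11, so a_2 = 1.
  13 = 1*11 + 2, so a_3 = 1.
  11 = 5*2 + 1, so a_4 = 5.
  2 = 2*1 + 0, so a_5 = 2.
The remainder reaches 0 after 6 divisions, so the expansion has 6 partial quotients, read off in order.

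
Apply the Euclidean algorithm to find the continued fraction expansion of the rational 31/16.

[1; 1, 15]

Run the Euclidean algorithm on 31 and 16; the successive quotients are the partial quotients a_0, a_1, ... (each step inverts the fractional part left over by the previous one):
  31 = 1*16 + 15, so a_0 = 1.
  16 = 1*15 + 1, so a_1 = 1.
  15 = 15*1 + 0, so a_2 = 15.
The remainder reaches 0 after 3 divisions, so the expansion has 3 partial quotients, read off in order.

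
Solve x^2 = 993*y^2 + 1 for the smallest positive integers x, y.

(x, y) = (2647, 84)

First expand sqrt(993) as a continued fraction. With x_i = (sqrt(993) + m_i)/d_i and (m_0, d_0) = (0, 1): a_0 = floor(sqrt(993)) = 31, since 31^2 = 961 <= 993 < 1024 = 32^2.
Iterate m_{i+1} = d_i*a_i - m_i, d_{i+1} = (993 - m_{i+1}^2)/d_i, a_{i+1} = floor((a_0 + m_{i+1})/d_{i+1}):
  m_1 = 1*31 - 0 = 31, d_1 = (993 - 31^2)/1 = 32/1 = 32, a_1 = floor((31 + 31)/32) = 1.
  m_2 = 32*1 - 31 = 1, d_2 = (993 - 1^2)/32 = 992/32 = 31, a_2 = floor((31 + 1)/31) = 1.
  m_3 = 31*1 - 1 = 30, d_3 = (993 - 30^2)/31 = 93/31 = 3, a_3 = floor((31 + 30)/3) = 20.
  m_4 = 3*20 - 30 = 30, d_4 = (993 - 30^2)/3 = 93/3 = 31, a_4 = floor((31 + 30)/31) = 1.
  m_5 = 31*1 - 30 = 1, d_5 = (993 - 1^2)/31 = 992/31 = 32, a_5 = floor((31 + 1)/32) = 1.
  m_6 = 32*1 - 1 = 31, d_6 = (993 - 31^2)/32 = 32/32 = 1, a_6 = floor((31 + 31)/1) = 62.
  m_7 = 1*62 - 31 = 31, d_7 = (993 - 31^2)/1 = 32/1 = 32: (m_7, d_7) = (m_1, d_1) = (31, 32), so from here the quotients repeat a_1, ..., a_6; the period length is 6.
So sqrt(993) = [31; (1, 1, 20, 1, 1, 62)] with period length k = 6.
k is even, so the fundamental solution of x^2 - 993y^2 = 1 is (p_{k-1}, q_{k-1}) = (p_5, q_5); compute convergents through index 5.
Convergents (p_i = a_i*p_{i-1} + p_{i-2}, q_i = a_i*q_{i-1} + q_{i-2} with p_{-2}=0, p_{-1}=1, q_{-2}=1, q_{-1}=0):
  i=0: a_0=31, p_0 = 31*1 + 0 = 31, q_0 = 31*0 + 1 = 1.
  i=1: a_1=1, p_1 = 1*31 + 1 = 32, q_1 = 1*1 + 0 = 1.
  i=2: a_2=1, p_2 = 1*32 + 31 = 63, q_2 = 1*1 + 1 = 2.
  i=3: a_3=20, p_3 = 20*63 + 32 = 1292, q_3 = 20*2 + 1 = 41.
  i=4: a_4=1, p_4 = 1*1292 + 63 = 1355, q_4 = 1*41 + 2 = 43.
  i=5: a_5=1, p_5 = 1*1355 + 1292 = 2647, q_5 = 1*43 + 41 = 84.
Check: 2647^2 - 993*84^2 = 7006609 - 7006608 = 1, so (x, y) = (2647, 84) solves the equation, and by the theorem it is the least positive solution.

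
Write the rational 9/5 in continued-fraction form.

[1; 1, 4]

Run the Euclidean algorithm on 9 and 5; the successive quotients are the partial quotients a_0, a_1, ... (each step inverts the fractional part left over by the previous one):
  9 = 1*5 + 4, so a_0 = 1.
  5 = 1*4 + 1, so a_1 = 1.
  4 = 4*1 + 0, so a_2 = 4.
The remainder reaches 0 after 3 divisions, so the expansion has 3 partial quotients, read off in order.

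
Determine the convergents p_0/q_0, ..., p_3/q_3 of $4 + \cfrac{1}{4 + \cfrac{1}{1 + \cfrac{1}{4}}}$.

4/1, 17/4, 21/5, 101/24

Using the convergent recurrence p_i = a_i*p_{i-1} + p_{i-2}, q_i = a_i*q_{i-1} + q_{i-2} with p_{-2}=0, p_{-1}=1, q_{-2}=1, q_{-1}=0:
  i=0: a_0=4, p_0 = 4*1 + 0 = 4, q_0 = 4*0 + 1 = 1.
  i=1: a_1=4, p_1 = 4*4 + 1 = 17, q_1 = 4*1 + 0 = 4.
  i=2: a_2=1, p_2 = 1*17 + 4 = 21, q_2 = 1*4 + 1 = 5.
  i=3: a_3=4, p_3 = 4*21 + 17 = 101, q_3 = 4*5 + 4 = 24.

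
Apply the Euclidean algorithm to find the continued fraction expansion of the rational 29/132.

Run the Euclidean algorithm on 29 and 132; the successive quotients are the partial quotients a_0, a_1, ... (each step inverts the fractional part left over by the previous one):
  29 = 0*132 + 29, so a_0 = 0.
  132 = 4*29 + 16, so a_1 = 4.
  29 = 1*16 + 13, so a_2 = 1.
  16 = 1*13 + 3, so a_3 = 1.
  13 = 4*3 + 1, so a_4 = 4.
  3 = 3*1 + 0, so a_5 = 3.
The remainder reaches 0 after 6 divisions, so the expansion has 6 partial quotients, read off in order.

[0; 4, 1, 1, 4, 3]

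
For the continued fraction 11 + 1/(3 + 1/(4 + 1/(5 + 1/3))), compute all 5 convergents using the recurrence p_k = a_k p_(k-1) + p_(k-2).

Using the convergent recurrence p_i = a_i*p_{i-1} + p_{i-2}, q_i = a_i*q_{i-1} + q_{i-2} with p_{-2}=0, p_{-1}=1, q_{-2}=1, q_{-1}=0:
  i=0: a_0=11, p_0 = 11*1 + 0 = 11, q_0 = 11*0 + 1 = 1.
  i=1: a_1=3, p_1 = 3*11 + 1 = 34, q_1 = 3*1 + 0 = 3.
  i=2: a_2=4, p_2 = 4*34 + 11 = 147, q_2 = 4*3 + 1 = 13.
  i=3: a_3=5, p_3 = 5*147 + 34 = 769, q_3 = 5*13 + 3 = 68.
  i=4: a_4=3, p_4 = 3*769 + 147 = 2454, q_4 = 3*68 + 13 = 217.

11/1, 34/3, 147/13, 769/68, 2454/217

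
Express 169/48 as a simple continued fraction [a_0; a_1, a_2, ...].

Run the Euclidean algorithm on 169 and 48; the successive quotients are the partial quotients a_0, a_1, ... (each step inverts the fractional part left over by the previous one):
  169 = 3*48 + 25, so a_0 = 3.
  48 = 1*25 + 23, so a_1 = 1.
  25 = 1*23 + 2, so a_2 = 1.
  23 = 11*2 + 1, so a_3 = 11.
  2 = 2*1 + 0, so a_4 = 2.
The remainder reaches 0 after 5 divisions, so the expansion has 5 partial quotients, read off in order.

[3; 1, 1, 11, 2]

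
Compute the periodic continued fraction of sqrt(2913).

Write x_i = (sqrt(2913) + m_i)/d_i with (m_0, d_0) = (0, 1). a_0 = floor(sqrt(2913)) = 53, since 53^2 = 2809 <= 2913 < 2916 = 54^2.
Iterate m_{i+1} = d_i*a_i - m_i, d_{i+1} = (2913 - m_{i+1}^2)/d_i, a_{i+1} = floor((a_0 + m_{i+1})/d_{i+1}):
  m_1 = 1*53 - 0 = 53, d_1 = (2913 - 53^2)/1 = 104/1 = 104, a_1 = floor((53 + 53)/104) = 1.
  m_2 = 104*1 - 53 = 51, d_2 = (2913 - 51^2)/104 = 312/104 = 3, a_2 = floor((53 + 51)/3) = 34.
  m_3 = 3*34 - 51 = 51, d_3 = (2913 - 51^2)/3 = 312/3 = 104, a_3 = floor((53 + 51)/104) = 1.
  m_4 = 104*1 - 51 = 53, d_4 = (2913 - 53^2)/104 = 104/104 = 1, a_4 = floor((53 + 53)/1) = 106.
  m_5 = 1*106 - 53 = 53, d_5 = (2913 - 53^2)/1 = 104/1 = 104: (m_5, d_5) = (m_1, d_1) = (53, 104), so from here the quotients repeat a_1, ..., a_4; the period length is 4.
Hence the expansion of sqrt(2913) is a_0 = 53 followed by the repeating block 1, 34, 1, 106 (period 4).

[53; (1, 34, 1, 106)]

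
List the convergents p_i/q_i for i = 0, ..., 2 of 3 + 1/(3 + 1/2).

3/1, 10/3, 23/7

Using the convergent recurrence p_i = a_i*p_{i-1} + p_{i-2}, q_i = a_i*q_{i-1} + q_{i-2} with p_{-2}=0, p_{-1}=1, q_{-2}=1, q_{-1}=0:
  i=0: a_0=3, p_0 = 3*1 + 0 = 3, q_0 = 3*0 + 1 = 1.
  i=1: a_1=3, p_1 = 3*3 + 1 = 10, q_1 = 3*1 + 0 = 3.
  i=2: a_2=2, p_2 = 2*10 + 3 = 23, q_2 = 2*3 + 1 = 7.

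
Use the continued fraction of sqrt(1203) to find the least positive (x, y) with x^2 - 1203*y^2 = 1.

First expand sqrt(1203) as a continued fraction. With x_i = (sqrt(1203) + m_i)/d_i and (m_0, d_0) = (0, 1): a_0 = floor(sqrt(1203)) = 34, since 34^2 = 1156 <= 1203 < 1225 = 35^2.
Iterate m_{i+1} = d_i*a_i - m_i, d_{i+1} = (1203 - m_{i+1}^2)/d_i, a_{i+1} = floor((a_0 + m_{i+1})/d_{i+1}):
  m_1 = 1*34 - 0 = 34, d_1 = (1203 - 34^2)/1 = 47/1 = 47, a_1 = floor((34 + 34)/47) = 1.
  m_2 = 47*1 - 34 = 13, d_2 = (1203 - 13^2)/47 = 1034/47 = 22, a_2 = floor((34 + 13)/22) = 2.
  m_3 = 22*2 - 13 = 31, d_3 = (1203 - 31^2)/22 = 242/22 = 11, a_3 = floor((34 + 31)/11) = 5.
  m_4 = 11*5 - 31 = 24, d_4 = (1203 - 24^2)/11 = 627/11 = 57, a_4 = floor((34 + 24)/57) = 1.
  m_5 = 57*1 - 24 = 33, d_5 = (1203 - 33^2)/57 = 114/57 = 2, a_5 = floor((34 + 33)/2) = 33.
  m_6 = 2*33 - 33 = 33, d_6 = (1203 - 33^2)/2 = 114/2 = 57, a_6 = floor((34 + 33)/57) = 1.
  m_7 = 57*1 - 33 = 24, d_7 = (1203 - 24^2)/57 = 627/57 = 11, a_7 = floor((34 + 24)/11) = 5.
  m_8 = 11*5 - 24 = 31, d_8 = (1203 - 31^2)/11 = 242/11 = 22, a_8 = floor((34 + 31)/22) = 2.
  m_9 = 22*2 - 31 = 13, d_9 = (1203 - 13^2)/22 = 1034/22 = 47, a_9 = floor((34 + 13)/47) = 1.
  m_10 = 47*1 - 13 = 34, d_10 = (1203 - 34^2)/47 = 47/47 = 1, a_10 = floor((34 + 34)/1) = 68.
  m_11 = 1*68 - 34 = 34, d_11 = (1203 - 34^2)/1 = 47/1 = 47: (m_11, d_11) = (m_1, d_1) = (34, 47), so from here the quotients repeat a_1, ..., a_10; the period length is 10.
So sqrt(1203) = [34; (1, 2, 5, 1, 33, 1, 5, 2, 1, 68)] with period length k = 10.
k is even, so the fundamental solution of x^2 - 1203y^2 = 1 is (p_{k-1}, q_{k-1}) = (p_9, q_9); compute convergents through index 9.
Convergents (p_i = a_i*p_{i-1} + p_{i-2}, q_i = a_i*q_{i-1} + q_{i-2} with p_{-2}=0, p_{-1}=1, q_{-2}=1, q_{-1}=0):
  i=0: a_0=34, p_0 = 34*1 + 0 = 34, q_0 = 34*0 + 1 = 1.
  i=1: a_1=1, p_1 = 1*34 + 1 = 35, q_1 = 1*1 + 0 = 1.
  i=2: a_2=2, p_2 = 2*35 + 34 = 104, q_2 = 2*1 + 1 = 3.
  i=3: a_3=5, p_3 = 5*104 + 35 = 555, q_3 = 5*3 + 1 = 16.
  i=4: a_4=1, p_4 = 1*555 + 104 = 659, q_4 = 1*16 + 3 = 19.
  i=5: a_5=33, p_5 = 33*659 + 555 = 22302, q_5 = 33*19 + 16 = 643.
  i=6: a_6=1, p_6 = 1*22302 + 659 = 22961, q_6 = 1*643 + 19 = 662.
  i=7: a_7=5, p_7 = 5*22961 + 22302 = 137107, q_7 = 5*662 + 643 = 3953.
  i=8: a_8=2, p_8 = 2*137107 + 22961 = 297175, q_8 = 2*3953 + 662 = 8568.
  i=9: a_9=1, p_9 = 1*297175 + 137107 = 434282, q_9 = 1*8568 + 3953 = 12521.
Check: 434282^2 - 1203*12521^2 = 188600855524 - 188600855523 = 1, so (x, y) = (434282, 12521) solves the equation, and by the theorem it is the least positive solution.

(x, y) = (434282, 12521)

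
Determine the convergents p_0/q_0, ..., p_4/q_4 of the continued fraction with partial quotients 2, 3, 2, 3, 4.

Using the convergent recurrence p_i = a_i*p_{i-1} + p_{i-2}, q_i = a_i*q_{i-1} + q_{i-2} with p_{-2}=0, p_{-1}=1, q_{-2}=1, q_{-1}=0:
  i=0: a_0=2, p_0 = 2*1 + 0 = 2, q_0 = 2*0 + 1 = 1.
  i=1: a_1=3, p_1 = 3*2 + 1 = 7, q_1 = 3*1 + 0 = 3.
  i=2: a_2=2, p_2 = 2*7 + 2 = 16, q_2 = 2*3 + 1 = 7.
  i=3: a_3=3, p_3 = 3*16 + 7 = 55, q_3 = 3*7 + 3 = 24.
  i=4: a_4=4, p_4 = 4*55 + 16 = 236, q_4 = 4*24 + 7 = 103.

2/1, 7/3, 16/7, 55/24, 236/103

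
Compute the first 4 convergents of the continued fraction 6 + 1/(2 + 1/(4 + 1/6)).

Using the convergent recurrence p_i = a_i*p_{i-1} + p_{i-2}, q_i = a_i*q_{i-1} + q_{i-2} with p_{-2}=0, p_{-1}=1, q_{-2}=1, q_{-1}=0:
  i=0: a_0=6, p_0 = 6*1 + 0 = 6, q_0 = 6*0 + 1 = 1.
  i=1: a_1=2, p_1 = 2*6 + 1 = 13, q_1 = 2*1 + 0 = 2.
  i=2: a_2=4, p_2 = 4*13 + 6 = 58, q_2 = 4*2 + 1 = 9.
  i=3: a_3=6, p_3 = 6*58 + 13 = 361, q_3 = 6*9 + 2 = 56.

6/1, 13/2, 58/9, 361/56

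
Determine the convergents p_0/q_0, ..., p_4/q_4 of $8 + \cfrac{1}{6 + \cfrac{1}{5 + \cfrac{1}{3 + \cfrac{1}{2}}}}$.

8/1, 49/6, 253/31, 808/99, 1869/229

Using the convergent recurrence p_i = a_i*p_{i-1} + p_{i-2}, q_i = a_i*q_{i-1} + q_{i-2} with p_{-2}=0, p_{-1}=1, q_{-2}=1, q_{-1}=0:
  i=0: a_0=8, p_0 = 8*1 + 0 = 8, q_0 = 8*0 + 1 = 1.
  i=1: a_1=6, p_1 = 6*8 + 1 = 49, q_1 = 6*1 + 0 = 6.
  i=2: a_2=5, p_2 = 5*49 + 8 = 253, q_2 = 5*6 + 1 = 31.
  i=3: a_3=3, p_3 = 3*253 + 49 = 808, q_3 = 3*31 + 6 = 99.
  i=4: a_4=2, p_4 = 2*808 + 253 = 1869, q_4 = 2*99 + 31 = 229.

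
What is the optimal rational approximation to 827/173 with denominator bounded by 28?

110/23

Expand x = 827/173 as a continued fraction with the Euclidean algorithm:
  827 = 4*173 + 135, so a_0 = 4.
  173 = 1*135 + 38, so a_1 = 1.
  135 = 3*38 + 21, so a_2 = 3.
  38 = 1*21 + 17, so a_3 = 1.
  21 = 1*17 + 4, so a_4 = 1.
  17 = 4*4 + 1, so a_5 = 4.
  4 = 4*1 + 0, so a_6 = 4.
so x = [4; 1, 3, 1, 1, 4, 4].
Convergents (p_i = a_i*p_{i-1} + p_{i-2}, q_i = a_i*q_{i-1} + q_{i-2} with p_{-2}=0, p_{-1}=1, q_{-2}=1, q_{-1}=0), until the denominator exceeds 28:
  i=0: a_0=4, p_0 = 4*1 + 0 = 4, q_0 = 4*0 + 1 = 1.
  i=1: a_1=1, p_1 = 1*4 + 1 = 5, q_1 = 1*1 + 0 = 1.
  i=2: a_2=3, p_2 = 3*5 + 4 = 19, q_2 = 3*1 + 1 = 4.
  i=3: a_3=1, p_3 = 1*19 + 5 = 24, q_3 = 1*4 + 1 = 5.
  i=4: a_4=1, p_4 = 1*24 + 19 = 43, q_4 = 1*5 + 4 = 9.
  i=5: a_5=4, p_5 = 4*43 + 24 = 196, q_5 = 4*9 + 5 = 41.
q_5 = 41 > 28, so the last convergent with denominator <= 28 is p_4/q_4 = 43/9.
The closest fraction with denominator <= 28 is either p_4/q_4 or the intermediate fraction (k*p_4 + p_3)/(k*q_4 + q_3) with the largest k >= 1 whose denominator stays <= 28; these approach x as k grows, and every other convergent or intermediate fraction in range is farther away.
Largest k: floor((28 - q_3)/q_4) = floor((28 - 5)/9) = 2.
That gives (2*43 + 24)/(2*9 + 5) = 110/23.
Compare the errors: |x - 43/9| = |827*9 - 43*173|/(173*9) = 4/1557, and |x - 110/23| = |827*23 - 110*173|/(173*23) = 9/3979.
Cross-multiplying, 9*1557 = 14013 < 15916 = 4*3979, so 9/3979 is smaller: the intermediate fraction 110/23 is closer to x than 43/9.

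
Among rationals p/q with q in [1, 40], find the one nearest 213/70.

Expand x = 213/70 as a continued fraction with the Euclidean algorithm:
  213 = 3*70 + 3, so a_0 = 3.
  70 = 23*3 + 1, so a_1 = 23.
  3 = 3*1 + 0, so a_2 = 3.
so x = [3; 23, 3].
Convergents (p_i = a_i*p_{i-1} + p_{i-2}, q_i = a_i*q_{i-1} + q_{i-2} with p_{-2}=0, p_{-1}=1, q_{-2}=1, q_{-1}=0), until the denominator exceeds 40:
  i=0: a_0=3, p_0 = 3*1 + 0 = 3, q_0 = 3*0 + 1 = 1.
  i=1: a_1=23, p_1 = 23*3 + 1 = 70, q_1 = 23*1 + 0 = 23.
  i=2: a_2=3, p_2 = 3*70 + 3 = 213, q_2 = 3*23 + 1 = 70.
q_2 = 70 > 40, so the last convergent with denominator <= 40 is p_1/q_1 = 70/23.
The closest fraction with denominator <= 40 is either p_1/q_1 or the intermediate fraction (k*p_1 + p_0)/(k*q_1 + q_0) with the largest k >= 1 whose denominator stays <= 40; these approach x as k grows, and every other convergent or intermediate fraction in range is farther away.
Largest k: floor((40 - q_0)/q_1) = floor((40 - 1)/23) = 1.
That gives (1*70 + 3)/(1*23 + 1) = 73/24.
Compare the errors: |x - 70/23| = |213*23 - 70*70|/(70*23) = 1/1610, and |x - 73/24| = |213*24 - 73*70|/(70*24) = 2/1680.
Cross-multiplying, 1*1680 = 1680 < 3220 = 2*1610, so 1/1610 is smaller: the convergent 70/23 is closer to x than 73/24.

70/23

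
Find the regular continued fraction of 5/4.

Run the Euclidean algorithm on 5 and 4; the successive quotients are the partial quotients a_0, a_1, ... (each step inverts the fractional part left over by the previous one):
  5 = 1*4 + 1, so a_0 = 1.
  4 = 4*1 + 0, so a_1 = 4.
The remainder reaches 0 after 2 divisions, so the expansion has 2 partial quotients, read off in order.

[1; 4]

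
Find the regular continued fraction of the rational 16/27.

[0; 1, 1, 2, 5]

Run the Euclidean algorithm on 16 and 27; the successive quotients are the partial quotients a_0, a_1, ... (each step inverts the fractional part left over by the previous one):
  16 = 0*27 + 16, so a_0 = 0.
  27 = 1*16 + 11, so a_1 = 1.
  16 = 1*11 + 5, so a_2 = 1.
  11 = 2*5 + 1, so a_3 = 2.
  5 = 5*1 + 0, so a_4 = 5.
The remainder reaches 0 after 5 divisions, so the expansion has 5 partial quotients, read off in order.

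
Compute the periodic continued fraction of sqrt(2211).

[47; (47, 94)]

Write x_i = (sqrt(2211) + m_i)/d_i with (m_0, d_0) = (0, 1). a_0 = floor(sqrt(2211)) = 47, since 47^2 = 2209 <= 2211 < 2304 = 48^2.
Iterate m_{i+1} = d_i*a_i - m_i, d_{i+1} = (2211 - m_{i+1}^2)/d_i, a_{i+1} = floor((a_0 + m_{i+1})/d_{i+1}):
  m_1 = 1*47 - 0 = 47, d_1 = (2211 - 47^2)/1 = 2/1 = 2, a_1 = floor((47 + 47)/2) = 47.
  m_2 = 2*47 - 47 = 47, d_2 = (2211 - 47^2)/2 = 2/2 = 1, a_2 = floor((47 + 47)/1) = 94.
  m_3 = 1*94 - 47 = 47, d_3 = (2211 - 47^2)/1 = 2/1 = 2: (m_3, d_3) = (m_1, d_1) = (47, 2), so from here the quotients repeat a_1, a_2; the period length is 2.
Hence the expansion of sqrt(2211) is a_0 = 47 followed by the repeating block 47, 94 (period 2).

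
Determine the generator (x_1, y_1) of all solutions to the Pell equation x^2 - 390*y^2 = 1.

(x, y) = (79, 4)

First expand sqrt(390) as a continued fraction. With x_i = (sqrt(390) + m_i)/d_i and (m_0, d_0) = (0, 1): a_0 = floor(sqrt(390)) = 19, since 19^2 = 361 <= 390 < 400 = 20^2.
Iterate m_{i+1} = d_i*a_i - m_i, d_{i+1} = (390 - m_{i+1}^2)/d_i, a_{i+1} = floor((a_0 + m_{i+1})/d_{i+1}):
  m_1 = 1*19 - 0 = 19, d_1 = (390 - 19^2)/1 = 29/1 = 29, a_1 = floor((19 + 19)/29) = 1.
  m_2 = 29*1 - 19 = 10, d_2 = (390 - 10^2)/29 = 290/29 = 10, a_2 = floor((19 + 10)/10) = 2.
  m_3 = 10*2 - 10 = 10, d_3 = (390 - 10^2)/10 = 290/10 = 29, a_3 = floor((19 + 10)/29) = 1.
  m_4 = 29*1 - 10 = 19, d_4 = (390 - 19^2)/29 = 29/29 = 1, a_4 = floor((19 + 19)/1) = 38.
  m_5 = 1*38 - 19 = 19, d_5 = (390 - 19^2)/1 = 29/1 = 29: (m_5, d_5) = (m_1, d_1) = (19, 29), so from here the quotients repeat a_1, ..., a_4; the period length is 4.
So sqrt(390) = [19; (1, 2, 1, 38)] with period length k = 4.
k is even, so the fundamental solution of x^2 - 390y^2 = 1 is (p_{k-1}, q_{k-1}) = (p_3, q_3); compute convergents through index 3.
Convergents (p_i = a_i*p_{i-1} + p_{i-2}, q_i = a_i*q_{i-1} + q_{i-2} with p_{-2}=0, p_{-1}=1, q_{-2}=1, q_{-1}=0):
  i=0: a_0=19, p_0 = 19*1 + 0 = 19, q_0 = 19*0 + 1 = 1.
  i=1: a_1=1, p_1 = 1*19 + 1 = 20, q_1 = 1*1 + 0 = 1.
  i=2: a_2=2, p_2 = 2*20 + 19 = 59, q_2 = 2*1 + 1 = 3.
  i=3: a_3=1, p_3 = 1*59 + 20 = 79, q_3 = 1*3 + 1 = 4.
Check: 79^2 - 390*4^2 = 6241 - 6240 = 1, so (x, y) = (79, 4) solves the equation, and by the theorem it is the least positive solution.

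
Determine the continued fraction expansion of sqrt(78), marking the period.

Write x_i = (sqrt(78) + m_i)/d_i with (m_0, d_0) = (0, 1). a_0 = floor(sqrt(78)) = 8, since 8^2 = 64 <= 78 < 81 = 9^2.
Iterate m_{i+1} = d_i*a_i - m_i, d_{i+1} = (78 - m_{i+1}^2)/d_i, a_{i+1} = floor((a_0 + m_{i+1})/d_{i+1}):
  m_1 = 1*8 - 0 = 8, d_1 = (78 - 8^2)/1 = 14/1 = 14, a_1 = floor((8 + 8)/14) = 1.
  m_2 = 14*1 - 8 = 6, d_2 = (78 - 6^2)/14 = 42/14 = 3, a_2 = floor((8 + 6)/3) = 4.
  m_3 = 3*4 - 6 = 6, d_3 = (78 - 6^2)/3 = 42/3 = 14, a_3 = floor((8 + 6)/14) = 1.
  m_4 = 14*1 - 6 = 8, d_4 = (78 - 8^2)/14 = 14/14 = 1, a_4 = floor((8 + 8)/1) = 16.
  m_5 = 1*16 - 8 = 8, d_5 = (78 - 8^2)/1 = 14/1 = 14: (m_5, d_5) = (m_1, d_1) = (8, 14), so from here the quotients repeat a_1, ..., a_4; the period length is 4.
Hence the expansion of sqrt(78) is a_0 = 8 followed by the repeating block 1, 4, 1, 16 (period 4).

[8; (1, 4, 1, 16)]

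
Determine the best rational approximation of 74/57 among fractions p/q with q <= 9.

Expand x = 74/57 as a continued fraction with the Euclidean algorithm:
  74 = 1*57 + 17, so a_0 = 1.
  57 = 3*17 + 6, so a_1 = 3.
  17 = 2*6 + 5, so a_2 = 2.
  6 = 1*5 + 1, so a_3 = 1.
  5 = 5*1 + 0, so a_4 = 5.
so x = [1; 3, 2, 1, 5].
Convergents (p_i = a_i*p_{i-1} + p_{i-2}, q_i = a_i*q_{i-1} + q_{i-2} with p_{-2}=0, p_{-1}=1, q_{-2}=1, q_{-1}=0), until the denominator exceeds 9:
  i=0: a_0=1, p_0 = 1*1 + 0 = 1, q_0 = 1*0 + 1 = 1.
  i=1: a_1=3, p_1 = 3*1 + 1 = 4, q_1 = 3*1 + 0 = 3.
  i=2: a_2=2, p_2 = 2*4 + 1 = 9, q_2 = 2*3 + 1 = 7.
  i=3: a_3=1, p_3 = 1*9 + 4 = 13, q_3 = 1*7 + 3 = 10.
q_3 = 10 > 9, so the last convergent with denominator <= 9 is p_2/q_2 = 9/7.
The closest fraction with denominator <= 9 is either p_2/q_2 or the intermediate fraction (k*p_2 + p_1)/(k*q_2 + q_1) with the largest k >= 1 whose denominator stays <= 9; these approach x as k grows, and every other convergent or intermediate fraction in range is farther away.
Largest k: floor((9 - q_1)/q_2) = floor((9 - 3)/7) = 0.
Since k = 0, no intermediate fraction beyond p_2/q_2 has denominator <= 9, so the convergent 9/7 is the closest (its error is |74*7 - 9*57|/(57*7) = 5/399).

9/7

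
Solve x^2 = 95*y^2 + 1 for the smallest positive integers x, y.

(x, y) = (39, 4)

First expand sqrt(95) as a continued fraction. With x_i = (sqrt(95) + m_i)/d_i and (m_0, d_0) = (0, 1): a_0 = floor(sqrt(95)) = 9, since 9^2 = 81 <= 95 < 100 = 10^2.
Iterate m_{i+1} = d_i*a_i - m_i, d_{i+1} = (95 - m_{i+1}^2)/d_i, a_{i+1} = floor((a_0 + m_{i+1})/d_{i+1}):
  m_1 = 1*9 - 0 = 9, d_1 = (95 - 9^2)/1 = 14/1 = 14, a_1 = floor((9 + 9)/14) = 1.
  m_2 = 14*1 - 9 = 5, d_2 = (95 - 5^2)/14 = 70/14 = 5, a_2 = floor((9 + 5)/5) = 2.
  m_3 = 5*2 - 5 = 5, d_3 = (95 - 5^2)/5 = 70/5 = 14, a_3 = floor((9 + 5)/14) = 1.
  m_4 = 14*1 - 5 = 9, d_4 = (95 - 9^2)/14 = 14/14 = 1, a_4 = floor((9 + 9)/1) = 18.
  m_5 = 1*18 - 9 = 9, d_5 = (95 - 9^2)/1 = 14/1 = 14: (m_5, d_5) = (m_1, d_1) = (9, 14), so from here the quotients repeat a_1, ..., a_4; the period length is 4.
So sqrt(95) = [9; (1, 2, 1, 18)] with period length k = 4.
k is even, so the fundamental solution of x^2 - 95y^2 = 1 is (p_{k-1}, q_{k-1}) = (p_3, q_3); compute convergents through index 3.
Convergents (p_i = a_i*p_{i-1} + p_{i-2}, q_i = a_i*q_{i-1} + q_{i-2} with p_{-2}=0, p_{-1}=1, q_{-2}=1, q_{-1}=0):
  i=0: a_0=9, p_0 = 9*1 + 0 = 9, q_0 = 9*0 + 1 = 1.
  i=1: a_1=1, p_1 = 1*9 + 1 = 10, q_1 = 1*1 + 0 = 1.
  i=2: a_2=2, p_2 = 2*10 + 9 = 29, q_2 = 2*1 + 1 = 3.
  i=3: a_3=1, p_3 = 1*29 + 10 = 39, q_3 = 1*3 + 1 = 4.
Check: 39^2 - 95*4^2 = 1521 - 1520 = 1, so (x, y) = (39, 4) solves the equation, and by the theorem it is the least positive solution.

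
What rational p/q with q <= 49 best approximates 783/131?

263/44

Expand x = 783/131 as a continued fraction with the Euclidean algorithm:
  783 = 5*131 + 128, so a_0 = 5.
  131 = 1*128 + 3, so a_1 = 1.
  128 = 42*3 + 2, so a_2 = 42.
  3 = 1*2 + 1, so a_3 = 1.
  2 = 2*1 + 0, so a_4 = 2.
so x = [5; 1, 42, 1, 2].
Convergents (p_i = a_i*p_{i-1} + p_{i-2}, q_i = a_i*q_{i-1} + q_{i-2} with p_{-2}=0, p_{-1}=1, q_{-2}=1, q_{-1}=0), until the denominator exceeds 49:
  i=0: a_0=5, p_0 = 5*1 + 0 = 5, q_0 = 5*0 + 1 = 1.
  i=1: a_1=1, p_1 = 1*5 + 1 = 6, q_1 = 1*1 + 0 = 1.
  i=2: a_2=42, p_2 = 42*6 + 5 = 257, q_2 = 42*1 + 1 = 43.
  i=3: a_3=1, p_3 = 1*257 + 6 = 263, q_3 = 1*43 + 1 = 44.
  i=4: a_4=2, p_4 = 2*263 + 257 = 783, q_4 = 2*44 + 43 = 131.
q_4 = 131 > 49, so the last convergent with denominator <= 49 is p_3/q_3 = 263/44.
The closest fraction with denominator <= 49 is either p_3/q_3 or the intermediate fraction (k*p_3 + p_2)/(k*q_3 + q_2) with the largest k >= 1 whose denominator stays <= 49; these approach x as k grows, and every other convergent or intermediate fraction in range is farther away.
Largest k: floor((49 - q_2)/q_3) = floor((49 - 43)/44) = 0.
Since k = 0, no intermediate fraction beyond p_3/q_3 has denominator <= 49, so the convergent 263/44 is the closest (its error is |783*44 - 263*131|/(131*44) = 1/5764).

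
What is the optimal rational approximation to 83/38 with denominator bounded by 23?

24/11

Expand x = 83/38 as a continued fraction with the Euclidean algorithm:
  83 = 2*38 + 7, so a_0 = 2.
  38 = 5*7 + 3, so a_1 = 5.
  7 = 2*3 + 1, so a_2 = 2.
  3 = 3*1 + 0, so a_3 = 3.
so x = [2; 5, 2, 3].
Convergents (p_i = a_i*p_{i-1} + p_{i-2}, q_i = a_i*q_{i-1} + q_{i-2} with p_{-2}=0, p_{-1}=1, q_{-2}=1, q_{-1}=0), until the denominator exceeds 23:
  i=0: a_0=2, p_0 = 2*1 + 0 = 2, q_0 = 2*0 + 1 = 1.
  i=1: a_1=5, p_1 = 5*2 + 1 = 11, q_1 = 5*1 + 0 = 5.
  i=2: a_2=2, p_2 = 2*11 + 2 = 24, q_2 = 2*5 + 1 = 11.
  i=3: a_3=3, p_3 = 3*24 + 11 = 83, q_3 = 3*11 + 5 = 38.
q_3 = 38 > 23, so the last convergent with denominator <= 23 is p_2/q_2 = 24/11.
The closest fraction with denominator <= 23 is either p_2/q_2 or the intermediate fraction (k*p_2 + p_1)/(k*q_2 + q_1) with the largest k >= 1 whose denominator stays <= 23; these approach x as k grows, and every other convergent or intermediate fraction in range is farther away.
Largest k: floor((23 - q_1)/q_2) = floor((23 - 5)/11) = 1.
That gives (1*24 + 11)/(1*11 + 5) = 35/16.
Compare the errors: |x - 24/11| = |83*11 - 24*38|/(38*11) = 1/418, and |x - 35/16| = |83*16 - 35*38|/(38*16) = 2/608.
Cross-multiplying, 1*608 = 608 < 836 = 2*418, so 1/418 is smaller: the convergent 24/11 is closer to x than 35/16.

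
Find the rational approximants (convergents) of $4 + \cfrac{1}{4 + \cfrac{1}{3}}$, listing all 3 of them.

Using the convergent recurrence p_i = a_i*p_{i-1} + p_{i-2}, q_i = a_i*q_{i-1} + q_{i-2} with p_{-2}=0, p_{-1}=1, q_{-2}=1, q_{-1}=0:
  i=0: a_0=4, p_0 = 4*1 + 0 = 4, q_0 = 4*0 + 1 = 1.
  i=1: a_1=4, p_1 = 4*4 + 1 = 17, q_1 = 4*1 + 0 = 4.
  i=2: a_2=3, p_2 = 3*17 + 4 = 55, q_2 = 3*4 + 1 = 13.

4/1, 17/4, 55/13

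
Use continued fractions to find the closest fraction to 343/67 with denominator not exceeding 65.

215/42

Expand x = 343/67 as a continued fraction with the Euclidean algorithm:
  343 = 5*67 + 8, so a_0 = 5.
  67 = 8*8 + 3, so a_1 = 8.
  8 = 2*3 + 2, so a_2 = 2.
  3 = 1*2 + 1, so a_3 = 1.
  2 = 2*1 + 0, so a_4 = 2.
so x = [5; 8, 2, 1, 2].
Convergents (p_i = a_i*p_{i-1} + p_{i-2}, q_i = a_i*q_{i-1} + q_{i-2} with p_{-2}=0, p_{-1}=1, q_{-2}=1, q_{-1}=0), until the denominator exceeds 65:
  i=0: a_0=5, p_0 = 5*1 + 0 = 5, q_0 = 5*0 + 1 = 1.
  i=1: a_1=8, p_1 = 8*5 + 1 = 41, q_1 = 8*1 + 0 = 8.
  i=2: a_2=2, p_2 = 2*41 + 5 = 87, q_2 = 2*8 + 1 = 17.
  i=3: a_3=1, p_3 = 1*87 + 41 = 128, q_3 = 1*17 + 8 = 25.
  i=4: a_4=2, p_4 = 2*128 + 87 = 343, q_4 = 2*25 + 17 = 67.
q_4 = 67 > 65, so the last convergent with denominator <= 65 is p_3/q_3 = 128/25.
The closest fraction with denominator <= 65 is either p_3/q_3 or the intermediate fraction (k*p_3 + p_2)/(k*q_3 + q_2) with the largest k >= 1 whose denominator stays <= 65; these approach x as k grows, and every other convergent or intermediate fraction in range is farther away.
Largest k: floor((65 - q_2)/q_3) = floor((65 - 17)/25) = 1.
That gives (1*128 + 87)/(1*25 + 17) = 215/42.
Compare the errors: |x - 128/25| = |343*25 - 128*67|/(67*25) = 1/1675, and |x - 215/42| = |343*42 - 215*67|/(67*42) = 1/2814.
Cross-multiplying, 1*1675 = 1675 < 2814 = 1*2814, so 1/2814 is smaller: the intermediate fraction 215/42 is closer to x than 128/25.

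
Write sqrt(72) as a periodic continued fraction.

[8; (2, 16)]

Write x_i = (sqrt(72) + m_i)/d_i with (m_0, d_0) = (0, 1). a_0 = floor(sqrt(72)) = 8, since 8^2 = 64 <= 72 < 81 = 9^2.
Iterate m_{i+1} = d_i*a_i - m_i, d_{i+1} = (72 - m_{i+1}^2)/d_i, a_{i+1} = floor((a_0 + m_{i+1})/d_{i+1}):
  m_1 = 1*8 - 0 = 8, d_1 = (72 - 8^2)/1 = 8/1 = 8, a_1 = floor((8 + 8)/8) = 2.
  m_2 = 8*2 - 8 = 8, d_2 = (72 - 8^2)/8 = 8/8 = 1, a_2 = floor((8 + 8)/1) = 16.
  m_3 = 1*16 - 8 = 8, d_3 = (72 - 8^2)/1 = 8/1 = 8: (m_3, d_3) = (m_1, d_1) = (8, 8), so from here the quotients repeat a_1, a_2; the period length is 2.
Hence the expansion of sqrt(72) is a_0 = 8 followed by the repeating block 2, 16 (period 2).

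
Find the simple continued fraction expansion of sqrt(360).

[18; (1, 36)]

Write x_i = (sqrt(360) + m_i)/d_i with (m_0, d_0) = (0, 1). a_0 = floor(sqrt(360)) = 18, since 18^2 = 324 <= 360 < 361 = 19^2.
Iterate m_{i+1} = d_i*a_i - m_i, d_{i+1} = (360 - m_{i+1}^2)/d_i, a_{i+1} = floor((a_0 + m_{i+1})/d_{i+1}):
  m_1 = 1*18 - 0 = 18, d_1 = (360 - 18^2)/1 = 36/1 = 36, a_1 = floor((18 + 18)/36) = 1.
  m_2 = 36*1 - 18 = 18, d_2 = (360 - 18^2)/36 = 36/36 = 1, a_2 = floor((18 + 18)/1) = 36.
  m_3 = 1*36 - 18 = 18, d_3 = (360 - 18^2)/1 = 36/1 = 36: (m_3, d_3) = (m_1, d_1) = (18, 36), so from here the quotients repeat a_1, a_2; the period length is 2.
Hence the expansion of sqrt(360) is a_0 = 18 followed by the repeating block 1, 36 (period 2).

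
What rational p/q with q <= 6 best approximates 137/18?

Expand x = 137/18 as a continued fraction with the Euclidean algorithm:
  137 = 7*18 + 11, so a_0 = 7.
  18 = 1*11 + 7, so a_1 = 1.
  11 = 1*7 + 4, so a_2 = 1.
  7 = 1*4 + 3, so a_3 = 1.
  4 = 1*3 + 1, so a_4 = 1.
  3 = 3*1 + 0, so a_5 = 3.
so x = [7; 1, 1, 1, 1, 3].
Convergents (p_i = a_i*p_{i-1} + p_{i-2}, q_i = a_i*q_{i-1} + q_{i-2} with p_{-2}=0, p_{-1}=1, q_{-2}=1, q_{-1}=0), until the denominator exceeds 6:
  i=0: a_0=7, p_0 = 7*1 + 0 = 7, q_0 = 7*0 + 1 = 1.
  i=1: a_1=1, p_1 = 1*7 + 1 = 8, q_1 = 1*1 + 0 = 1.
  i=2: a_2=1, p_2 = 1*8 + 7 = 15, q_2 = 1*1 + 1 = 2.
  i=3: a_3=1, p_3 = 1*15 + 8 = 23, q_3 = 1*2 + 1 = 3.
  i=4: a_4=1, p_4 = 1*23 + 15 = 38, q_4 = 1*3 + 2 = 5.
  i=5: a_5=3, p_5 = 3*38 + 23 = 137, q_5 = 3*5 + 3 = 18.
q_5 = 18 > 6, so the last convergent with denominator <= 6 is p_4/q_4 = 38/5.
The closest fraction with denominator <= 6 is either p_4/q_4 or the intermediate fraction (k*p_4 + p_3)/(k*q_4 + q_3) with the largest k >= 1 whose denominator stays <= 6; these approach x as k grows, and every other convergent or intermediate fraction in range is farther away.
Largest k: floor((6 - q_3)/q_4) = floor((6 - 3)/5) = 0.
Since k = 0, no intermediate fraction beyond p_4/q_4 has denominator <= 6, so the convergent 38/5 is the closest (its error is |137*5 - 38*18|/(18*5) = 1/90).

38/5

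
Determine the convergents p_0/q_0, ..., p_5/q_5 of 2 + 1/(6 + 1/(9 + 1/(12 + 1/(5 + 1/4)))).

Using the convergent recurrence p_i = a_i*p_{i-1} + p_{i-2}, q_i = a_i*q_{i-1} + q_{i-2} with p_{-2}=0, p_{-1}=1, q_{-2}=1, q_{-1}=0:
  i=0: a_0=2, p_0 = 2*1 + 0 = 2, q_0 = 2*0 + 1 = 1.
  i=1: a_1=6, p_1 = 6*2 + 1 = 13, q_1 = 6*1 + 0 = 6.
  i=2: a_2=9, p_2 = 9*13 + 2 = 119, q_2 = 9*6 + 1 = 55.
  i=3: a_3=12, p_3 = 12*119 + 13 = 1441, q_3 = 12*55 + 6 = 666.
  i=4: a_4=5, p_4 = 5*1441 + 119 = 7324, q_4 = 5*666 + 55 = 3385.
  i=5: a_5=4, p_5 = 4*7324 + 1441 = 30737, q_5 = 4*3385 + 666 = 14206.

2/1, 13/6, 119/55, 1441/666, 7324/3385, 30737/14206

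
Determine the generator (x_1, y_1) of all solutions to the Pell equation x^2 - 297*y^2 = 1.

(x, y) = (48599, 2820)

First expand sqrt(297) as a continued fraction. With x_i = (sqrt(297) + m_i)/d_i and (m_0, d_0) = (0, 1): a_0 = floor(sqrt(297)) = 17, since 17^2 = 289 <= 297 < 324 = 18^2.
Iterate m_{i+1} = d_i*a_i - m_i, d_{i+1} = (297 - m_{i+1}^2)/d_i, a_{i+1} = floor((a_0 + m_{i+1})/d_{i+1}):
  m_1 = 1*17 - 0 = 17, d_1 = (297 - 17^2)/1 = 8/1 = 8, a_1 = floor((17 + 17)/8) = 4.
  m_2 = 8*4 - 17 = 15, d_2 = (297 - 15^2)/8 = 72/8 = 9, a_2 = floor((17 + 15)/9) = 3.
  m_3 = 9*3 - 15 = 12, d_3 = (297 - 12^2)/9 = 153/9 = 17, a_3 = floor((17 + 12)/17) = 1.
  m_4 = 17*1 - 12 = 5, d_4 = (297 - 5^2)/17 = 272/17 = 16, a_4 = floor((17 + 5)/16) = 1.
  m_5 = 16*1 - 5 = 11, d_5 = (297 - 11^2)/16 = 176/16 = 11, a_5 = floor((17 + 11)/11) = 2.
  m_6 = 11*2 - 11 = 11, d_6 = (297 - 11^2)/11 = 176/11 = 16, a_6 = floor((17 + 11)/16) = 1.
  m_7 = 16*1 - 11 = 5, d_7 = (297 - 5^2)/16 = 272/16 = 17, a_7 = floor((17 + 5)/17) = 1.
  m_8 = 17*1 - 5 = 12, d_8 = (297 - 12^2)/17 = 153/17 = 9, a_8 = floor((17 + 12)/9) = 3.
  m_9 = 9*3 - 12 = 15, d_9 = (297 - 15^2)/9 = 72/9 = 8, a_9 = floor((17 + 15)/8) = 4.
  m_10 = 8*4 - 15 = 17, d_10 = (297 - 17^2)/8 = 8/8 = 1, a_10 = floor((17 + 17)/1) = 34.
  m_11 = 1*34 - 17 = 17, d_11 = (297 - 17^2)/1 = 8/1 = 8: (m_11, d_11) = (m_1, d_1) = (17, 8), so from here the quotients repeat a_1, ..., a_10; the period length is 10.
So sqrt(297) = [17; (4, 3, 1, 1, 2, 1, 1, 3, 4, 34)] with period length k = 10.
k is even, so the fundamental solution of x^2 - 297y^2 = 1 is (p_{k-1}, q_{k-1}) = (p_9, q_9); compute convergents through index 9.
Convergents (p_i = a_i*p_{i-1} + p_{i-2}, q_i = a_i*q_{i-1} + q_{i-2} with p_{-2}=0, p_{-1}=1, q_{-2}=1, q_{-1}=0):
  i=0: a_0=17, p_0 = 17*1 + 0 = 17, q_0 = 17*0 + 1 = 1.
  i=1: a_1=4, p_1 = 4*17 + 1 = 69, q_1 = 4*1 + 0 = 4.
  i=2: a_2=3, p_2 = 3*69 + 17 = 224, q_2 = 3*4 + 1 = 13.
  i=3: a_3=1, p_3 = 1*224 + 69 = 293, q_3 = 1*13 + 4 = 17.
  i=4: a_4=1, p_4 = 1*293 + 224 = 517, q_4 = 1*17 + 13 = 30.
  i=5: a_5=2, p_5 = 2*517 + 293 = 1327, q_5 = 2*30 + 17 = 77.
  i=6: a_6=1, p_6 = 1*1327 + 517 = 1844, q_6 = 1*77 + 30 = 107.
  i=7: a_7=1, p_7 = 1*1844 + 1327 = 3171, q_7 = 1*107 + 77 = 184.
  i=8: a_8=3, p_8 = 3*3171 + 1844 = 11357, q_8 = 3*184 + 107 = 659.
  i=9: a_9=4, p_9 = 4*11357 + 3171 = 48599, q_9 = 4*659 + 184 = 2820.
Check: 48599^2 - 297*2820^2 = 2361862801 - 2361862800 = 1, so (x, y) = (48599, 2820) solves the equation, and by the theorem it is the least positive solution.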